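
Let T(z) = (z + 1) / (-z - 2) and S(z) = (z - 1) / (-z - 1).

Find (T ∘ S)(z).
-2/(z + 3)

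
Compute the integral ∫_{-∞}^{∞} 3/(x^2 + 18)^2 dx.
Let f(z) = 3/(z^2 + 18)^2. The denominator has no real zeros and deg Q - deg P = 4 ≥ 2, so the integral of f over the upper semicircle |z| = R tends to 0 as R → ∞. Closing the contour in the upper half-plane,
  ∫_{-∞}^{∞} f(x) dx = 2πi · Σ Res(f, z_k)  over the poles with Im z_k > 0.

Zeros of the denominator: z^2 + 18 = 0 gives z = ±3*sqrt(2)*I.
Upper half-plane: z = 3*sqrt(2)*I (a pole of order 2).

Write f(z) = g(z)/(z - 3*sqrt(2)*I)^2 with g(z) = 3/(z + 3*sqrt(2)*I)^2. For a double pole, Res(f, z₀) = g'(z₀):
  g'(z) = -6/(z + 3*sqrt(2)*I)^3
  Res(f, 3*sqrt(2)*I) = g'(3*sqrt(2)*I) = -sqrt(2)*I/144

∫_{-∞}^{∞} f(x) dx = 2πi · (-sqrt(2)*I/144) = sqrt(2)*pi/72

Final answer: sqrt(2)*pi/72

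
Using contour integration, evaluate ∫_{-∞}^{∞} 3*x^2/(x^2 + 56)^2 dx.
Let f(z) = 3*z^2/(z^2 + 56)^2. The denominator has no real zeros and deg Q - deg P = 2 ≥ 2, so the integral of f over the upper semicircle |z| = R tends to 0 as R → ∞. Closing the contour in the upper half-plane,
  ∫_{-∞}^{∞} f(x) dx = 2πi · Σ Res(f, z_k)  over the poles with Im z_k > 0.

Zeros of the denominator: z^2 + 56 = 0 gives z = ±2*sqrt(14)*I.
Upper half-plane: z = 2*sqrt(14)*I (a pole of order 2).

Write f(z) = g(z)/(z - 2*sqrt(14)*I)^2 with g(z) = 3*z^2/(z + 2*sqrt(14)*I)^2. For a double pole, Res(f, z₀) = g'(z₀):
  g'(z) = 12*sqrt(14)*I*z/(z + 2*sqrt(14)*I)^3
  Res(f, 2*sqrt(14)*I) = g'(2*sqrt(14)*I) = -3*sqrt(14)*I/112

∫_{-∞}^{∞} f(x) dx = 2πi · (-3*sqrt(14)*I/112) = 3*sqrt(14)*pi/56

Final answer: 3*sqrt(14)*pi/56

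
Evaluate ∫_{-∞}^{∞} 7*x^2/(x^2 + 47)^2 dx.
Let f(z) = 7*z^2/(z^2 + 47)^2. The denominator has no real zeros and deg Q - deg P = 2 ≥ 2, so the integral of f over the upper semicircle |z| = R tends to 0 as R → ∞. Closing the contour in the upper half-plane,
  ∫_{-∞}^{∞} f(x) dx = 2πi · Σ Res(f, z_k)  over the poles with Im z_k > 0.

Zeros of the denominator: z^2 + 47 = 0 gives z = ±sqrt(47)*I.
Upper half-plane: z = sqrt(47)*I (a pole of order 2).

Write f(z) = g(z)/(z - sqrt(47)*I)^2 with g(z) = 7*z^2/(z + sqrt(47)*I)^2. For a double pole, Res(f, z₀) = g'(z₀):
  g'(z) = 14*sqrt(47)*I*z/(z + sqrt(47)*I)^3
  Res(f, sqrt(47)*I) = g'(sqrt(47)*I) = -7*sqrt(47)*I/188

∫_{-∞}^{∞} f(x) dx = 2πi · (-7*sqrt(47)*I/188) = 7*sqrt(47)*pi/94

Final answer: 7*sqrt(47)*pi/94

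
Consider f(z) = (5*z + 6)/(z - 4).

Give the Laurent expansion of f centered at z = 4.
26/(z - 4) + 5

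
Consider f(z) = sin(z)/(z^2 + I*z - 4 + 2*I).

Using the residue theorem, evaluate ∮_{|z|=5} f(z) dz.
By the residue theorem, ∮_C f(z) dz = 2πi · (sum of the residues of f at the poles inside |z| = 5).

The denominator factors as (z - 2 + I)*(z + 2), so the singularities of f are simple poles at z = 2 - I, z = -2.
  |2 - I|² = 5 < 25 = 5², so this pole is inside the contour.
  |-2|² = 4 < 25 = 5², so this pole is inside the contour.

With P(z) = sin(z) and Q(z) = z^2 + I*z - 4 + 2*I, each pole is simple, so Res(f, z₀) = P(z₀)/Q'(z₀) with Q'(z) = 2*z + I.
  Res(f, 2 - I) = P(2 - I)/Q'(2 - I) = (sin(2 - I))/(4 - I) = (4/17 + I/17)*sin(2 - I)
  Res(f, -2) = P(-2)/Q'(-2) = (-sin(2))/(-4 + I) = (4/17 + I/17)*sin(2)

Sum of residues inside C: (4/17 + I/17)*sin(2) + (4/17 + I/17)*sin(2 - I)
∮_C f(z) dz = 2πi · ((4/17 + I/17)*sin(2) + (4/17 + I/17)*sin(2 - I)) = pi*(-2/17 + 8*I/17)*sin(2) + pi*(-2/17 + 8*I/17)*sin(2 - I)

Final answer: pi*(-2/17 + 8*I/17)*sin(2) + pi*(-2/17 + 8*I/17)*sin(2 - I)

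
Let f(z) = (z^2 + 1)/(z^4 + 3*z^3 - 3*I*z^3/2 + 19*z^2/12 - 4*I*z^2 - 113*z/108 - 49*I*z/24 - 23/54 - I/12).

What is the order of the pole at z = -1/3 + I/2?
Factor the denominator:
  z^4 + 3*z^3 - 3*I*z^3/2 + 19*z^2/12 - 4*I*z^2 - 113*z/108 - 49*I*z/24 - 23/54 - I/12 = (z + 1/3 - I/2)^3*(z + 2)

The numerator P(z) = z^2 + 1 has P(-1/3 + I/2) = 31/36 - I/3 ≠ 0, so no factor of (z + 1/3 - I/2) cancels.
Near z = -1/3 + I/2 we can therefore write f(z) = g(z)/(z + 1/3 - I/2)^3 with g analytic at -1/3 + I/2 and g(-1/3 + I/2) ≠ 0 (g is the numerator divided by the remaining denominator factors).

Hence z = -1/3 + I/2 is a pole of order 3.

Final answer: 3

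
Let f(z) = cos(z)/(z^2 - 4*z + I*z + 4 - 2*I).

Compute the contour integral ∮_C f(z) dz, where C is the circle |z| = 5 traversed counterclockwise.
By the residue theorem, ∮_C f(z) dz = 2πi · (sum of the residues of f at the poles inside |z| = 5).

The denominator factors as (z - 2)*(z - 2 + I), so the singularities of f are simple poles at z = 2, z = 2 - I.
  |2|² = 4 < 25 = 5², so this pole is inside the contour.
  |2 - I|² = 5 < 25 = 5², so this pole is inside the contour.

With P(z) = cos(z) and Q(z) = z^2 - 4*z + I*z + 4 - 2*I, each pole is simple, so Res(f, z₀) = P(z₀)/Q'(z₀) with Q'(z) = 2*z - 4 + I.
  Res(f, 2) = P(2)/Q'(2) = (cos(2))/(I) = -I*cos(2)
  Res(f, 2 - I) = P(2 - I)/Q'(2 - I) = (cos(2 - I))/(-I) = I*cos(2 - I)

Sum of residues inside C: I*cos(2 - I) - I*cos(2)
∮_C f(z) dz = 2πi · (I*cos(2 - I) - I*cos(2)) = 2*pi*cos(2) - 2*pi*cos(2 - I)

Final answer: 2*pi*cos(2) - 2*pi*cos(2 - I)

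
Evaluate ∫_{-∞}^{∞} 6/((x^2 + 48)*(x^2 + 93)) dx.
Let f(z) = 6/((z^2 + 48)*(z^2 + 93)). The denominator has no real zeros and deg Q - deg P = 4 ≥ 2, so the integral of f over the upper semicircle |z| = R tends to 0 as R → ∞. Closing the contour in the upper half-plane,
  ∫_{-∞}^{∞} f(x) dx = 2πi · Σ Res(f, z_k)  over the poles with Im z_k > 0.

Zeros of the denominator: z^2 + 93 = 0 gives z = ±sqrt(93)*I; z^2 + 48 = 0 gives z = ±4*sqrt(3)*I.
Upper half-plane: z = 4*sqrt(3)*I, z = sqrt(93)*I (simple).

Each pole is a simple zero of Q(z) = z^4 + 141*z^2 + 4464, so Res(f, z₀) = P(z₀)/Q'(z₀) with P(z) = 6, Q'(z) = 4*z^3 + 282*z:
  Res(f, 4*sqrt(3)*I) = (6)/(360*sqrt(3)*I) = -sqrt(3)*I/180
  Res(f, sqrt(93)*I) = (6)/(-90*sqrt(93)*I) = sqrt(93)*I/1395

Sum of residues: I*(-sqrt(3)/180 + sqrt(93)/1395)
∫_{-∞}^{∞} f(x) dx = 2πi · (I*(-sqrt(3)/180 + sqrt(93)/1395)) = pi*(-4*sqrt(93) + 31*sqrt(3))/2790

Final answer: pi*(-4*sqrt(93) + 31*sqrt(3))/2790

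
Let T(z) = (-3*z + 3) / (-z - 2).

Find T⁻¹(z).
Set w = T(z) = (-3*z + 3) / (-z - 2) and solve for z:
  w*(-z - 2) = -3*z + 3
  -2*w + z*(3 - w) - 3 = 0
  z*(3 - w) = 2*w + 3
  z = (-2*w - 3)/(w - 3)
Renaming the variable, T⁻¹(z) = (-2*z - 3)/(z - 3).
(Check: ad - bc = 9 ≠ 0, so T is invertible.)

Final answer: (-2*z - 3)/(z - 3)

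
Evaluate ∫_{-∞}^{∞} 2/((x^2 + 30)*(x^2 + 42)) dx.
Let f(z) = 2/((z^2 + 30)*(z^2 + 42)). The denominator has no real zeros and deg Q - deg P = 4 ≥ 2, so the integral of f over the upper semicircle |z| = R tends to 0 as R → ∞. Closing the contour in the upper half-plane,
  ∫_{-∞}^{∞} f(x) dx = 2πi · Σ Res(f, z_k)  over the poles with Im z_k > 0.

Zeros of the denominator: z^2 + 30 = 0 gives z = ±sqrt(30)*I; z^2 + 42 = 0 gives z = ±sqrt(42)*I.
Upper half-plane: z = sqrt(30)*I, z = sqrt(42)*I (simple).

Each pole is a simple zero of Q(z) = z^4 + 72*z^2 + 1260, so Res(f, z₀) = P(z₀)/Q'(z₀) with P(z) = 2, Q'(z) = 4*z^3 + 144*z:
  Res(f, sqrt(30)*I) = (2)/(24*sqrt(30)*I) = -sqrt(30)*I/360
  Res(f, sqrt(42)*I) = (2)/(-24*sqrt(42)*I) = sqrt(42)*I/504

Sum of residues: I*(-sqrt(30)/360 + sqrt(42)/504)
∫_{-∞}^{∞} f(x) dx = 2πi · (I*(-sqrt(30)/360 + sqrt(42)/504)) = pi*(-5*sqrt(42) + 7*sqrt(30))/1260

Final answer: pi*(-5*sqrt(42) + 7*sqrt(30))/1260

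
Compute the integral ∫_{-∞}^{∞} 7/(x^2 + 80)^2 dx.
Let f(z) = 7/(z^2 + 80)^2. The denominator has no real zeros and deg Q - deg P = 4 ≥ 2, so the integral of f over the upper semicircle |z| = R tends to 0 as R → ∞. Closing the contour in the upper half-plane,
  ∫_{-∞}^{∞} f(x) dx = 2πi · Σ Res(f, z_k)  over the poles with Im z_k > 0.

Zeros of the denominator: z^2 + 80 = 0 gives z = ±4*sqrt(5)*I.
Upper half-plane: z = 4*sqrt(5)*I (a pole of order 2).

Write f(z) = g(z)/(z - 4*sqrt(5)*I)^2 with g(z) = 7/(z + 4*sqrt(5)*I)^2. For a double pole, Res(f, z₀) = g'(z₀):
  g'(z) = -14/(z + 4*sqrt(5)*I)^3
  Res(f, 4*sqrt(5)*I) = g'(4*sqrt(5)*I) = -7*sqrt(5)*I/6400

∫_{-∞}^{∞} f(x) dx = 2πi · (-7*sqrt(5)*I/6400) = 7*sqrt(5)*pi/3200

Final answer: 7*sqrt(5)*pi/3200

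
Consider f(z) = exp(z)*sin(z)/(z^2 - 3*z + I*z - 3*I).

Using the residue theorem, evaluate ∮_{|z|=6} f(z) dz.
By the residue theorem, ∮_C f(z) dz = 2πi · (sum of the residues of f at the poles inside |z| = 6).

The denominator factors as (z + I)*(z - 3), so the singularities of f are simple poles at z = -I, z = 3.
  |-I|² = 1 < 36 = 6², so this pole is inside the contour.
  |3|² = 9 < 36 = 6², so this pole is inside the contour.

With P(z) = exp(z)*sin(z) and Q(z) = z^2 - 3*z + I*z - 3*I, each pole is simple, so Res(f, z₀) = P(z₀)/Q'(z₀) with Q'(z) = 2*z - 3 + I.
  Res(f, -I) = P(-I)/Q'(-I) = (-I*exp(-I)*sinh(1))/(-3 - I) = (1/10 + 3*I/10)*exp(-I)*sinh(1)
  Res(f, 3) = P(3)/Q'(3) = (exp(3)*sin(3))/(3 + I) = (3/10 - I/10)*exp(3)*sin(3)

Sum of residues inside C: (3/10 - I/10)*exp(3)*sin(3) + (1/10 + 3*I/10)*exp(-I)*sinh(1)
∮_C f(z) dz = 2πi · ((3/10 - I/10)*exp(3)*sin(3) + (1/10 + 3*I/10)*exp(-I)*sinh(1)) = pi*(-3/5 + I/5)*exp(-I)*sinh(1) + pi*(1/5 + 3*I/5)*exp(3)*sin(3)

Final answer: pi*(-3/5 + I/5)*exp(-I)*sinh(1) + pi*(1/5 + 3*I/5)*exp(3)*sin(3)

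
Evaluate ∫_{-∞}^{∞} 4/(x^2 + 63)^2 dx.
Let f(z) = 4/(z^2 + 63)^2. The denominator has no real zeros and deg Q - deg P = 4 ≥ 2, so the integral of f over the upper semicircle |z| = R tends to 0 as R → ∞. Closing the contour in the upper half-plane,
  ∫_{-∞}^{∞} f(x) dx = 2πi · Σ Res(f, z_k)  over the poles with Im z_k > 0.

Zeros of the denominator: z^2 + 63 = 0 gives z = ±3*sqrt(7)*I.
Upper half-plane: z = 3*sqrt(7)*I (a pole of order 2).

Write f(z) = g(z)/(z - 3*sqrt(7)*I)^2 with g(z) = 4/(z + 3*sqrt(7)*I)^2. For a double pole, Res(f, z₀) = g'(z₀):
  g'(z) = -8/(z + 3*sqrt(7)*I)^3
  Res(f, 3*sqrt(7)*I) = g'(3*sqrt(7)*I) = -sqrt(7)*I/1323

∫_{-∞}^{∞} f(x) dx = 2πi · (-sqrt(7)*I/1323) = 2*sqrt(7)*pi/1323

Final answer: 2*sqrt(7)*pi/1323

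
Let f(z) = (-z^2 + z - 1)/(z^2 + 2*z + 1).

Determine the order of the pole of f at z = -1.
2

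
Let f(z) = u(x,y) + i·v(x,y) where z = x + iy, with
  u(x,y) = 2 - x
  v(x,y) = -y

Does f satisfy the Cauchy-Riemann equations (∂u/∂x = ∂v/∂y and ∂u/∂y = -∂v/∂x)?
∂u/∂x = -1
∂v/∂y = -1
∂u/∂y = 0
∂v/∂x = 0
∂u/∂x = ∂v/∂y and ∂u/∂y = -∂v/∂x hold identically; f is analytic.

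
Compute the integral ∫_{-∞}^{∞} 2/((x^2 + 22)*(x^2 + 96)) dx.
Let f(z) = 2/((z^2 + 22)*(z^2 + 96)). The denominator has no real zeros and deg Q - deg P = 4 ≥ 2, so the integral of f over the upper semicircle |z| = R tends to 0 as R → ∞. Closing the contour in the upper half-plane,
  ∫_{-∞}^{∞} f(x) dx = 2πi · Σ Res(f, z_k)  over the poles with Im z_k > 0.

Zeros of the denominator: z^2 + 96 = 0 gives z = ±4*sqrt(6)*I; z^2 + 22 = 0 gives z = ±sqrt(22)*I.
Upper half-plane: z = sqrt(22)*I, z = 4*sqrt(6)*I (simple).

Each pole is a simple zero of Q(z) = z^4 + 118*z^2 + 2112, so Res(f, z₀) = P(z₀)/Q'(z₀) with P(z) = 2, Q'(z) = 4*z^3 + 236*z:
  Res(f, sqrt(22)*I) = (2)/(148*sqrt(22)*I) = -sqrt(22)*I/1628
  Res(f, 4*sqrt(6)*I) = (2)/(-592*sqrt(6)*I) = sqrt(6)*I/1776

Sum of residues: I*(-sqrt(22)/1628 + sqrt(6)/1776)
∫_{-∞}^{∞} f(x) dx = 2πi · (I*(-sqrt(22)/1628 + sqrt(6)/1776)) = pi*(-11*sqrt(6) + 12*sqrt(22))/9768

Final answer: pi*(-11*sqrt(6) + 12*sqrt(22))/9768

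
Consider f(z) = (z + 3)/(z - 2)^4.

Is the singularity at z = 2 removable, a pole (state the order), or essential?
Write f(z) = g(z)/(z - 2)^4 with g(z) = z + 3.
g is entire and g(2) = 5 ≠ 0, so no factor of (z - 2) cancels: the Laurent expansion of f about z = 2 starts at the power -4, i.e. lim_{z→z₀} (z - z₀)^4 f(z) = 5 is finite and nonzero.
So z = 2 is a pole of order 4.

Final answer: pole of order 4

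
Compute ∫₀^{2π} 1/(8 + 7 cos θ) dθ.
Let J = ∫₀^{2π} dθ/(8 + 7 cos θ).
Put z = e^{iθ}: then cos θ = (z + 1/z)/2, dθ = dz/(iz), and z runs once counterclockwise around |z| = 1:
  J = ∮_{|z|=1} 1/(8 + 7*(z + 1/z)/2) · dz/(iz) = (2/i) ∮_{|z|=1} dz/(7*z^2 + 16*z + 7).
The roots of 7*z^2 + 16*z + 7 are z = (-8 ± sqrt(8^2 - 7^2))/7, with sqrt(15) = sqrt(15); their product is 1, so only z₊ = -8/7 + sqrt(15)/7 lies inside the unit circle (z₋ = -8/7 - sqrt(15)/7 lies outside).
z₊ is a simple zero of q(z) = 7*z^2 + 16*z + 7, so Res(1/q, z₊) = 1/q'(z₊) with q'(z) = 14*z + 16; and q'(z₊) = 7*(z₊ - z₋) = 2*sqrt(15).
Therefore J = (2/i) · 2πi · 1/(2*sqrt(15)) = 2*pi/(sqrt(15)) = 2*sqrt(15)*pi/15

Final answer: 2*sqrt(15)*pi/15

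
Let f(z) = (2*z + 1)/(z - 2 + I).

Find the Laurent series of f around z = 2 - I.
Put w = z - (2 - I), i.e. z = w + 2 - I. The denominator is w, so it suffices to rewrite the numerator in powers of w.

P(z) = 2*z + 1
P(w + 2 - I) = 5 - 2*I + 2*w

Dividing each term by w:
  f = (5 - 2*I)/w + 2

Substituting back w = z - 2 + I:
  f(z) = (5 - 2*I)/(z - 2 + I) + 2

The series is finite because the numerator is a polynomial; the negative powers form the principal part, and the coefficient of 1/(z - 2 + I) gives Res(f, 2 - I) = 5 - 2*I.

Final answer: (5 - 2*I)/(z - 2 + I) + 2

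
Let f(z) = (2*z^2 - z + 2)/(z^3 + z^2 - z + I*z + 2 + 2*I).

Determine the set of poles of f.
The singularities of f are the zeros of the denominator. Factoring,
  z^3 + z^2 - z + I*z + 2 + 2*I = (z - I)*(z + 2)*(z - 1 + I)
so the candidates are z = I, z = -2, z = 1 - I.

Check the numerator P(z) = 2*z^2 - z + 2 at each one:
  P(I) = -I ≠ 0, so z = I is a (simple) pole.
  P(-2) = 12 ≠ 0, so z = -2 is a (simple) pole.
  P(1 - I) = 1 - 3*I ≠ 0, so z = 1 - I is a (simple) pole.

Poles of f: {-2, I, 1 - I}

Final answer: {-2, I, 1 - I}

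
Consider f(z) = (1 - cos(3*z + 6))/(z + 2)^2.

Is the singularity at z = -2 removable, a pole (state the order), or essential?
removable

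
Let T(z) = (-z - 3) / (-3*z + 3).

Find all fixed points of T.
T(z) = z means -z - 3 = z*(-3*z + 3), i.e.
  -3*z^2 + 4*z + 3 = 0.
Discriminant: (4)^2 - 4*(-3)*(3) = 52, so the roots are real.
  z = (-4 ± sqrt(52))/(2*(-3))
Fixed points: {2/3 - sqrt(13)/3, 2/3 + sqrt(13)/3}

Final answer: {2/3 - sqrt(13)/3, 2/3 + sqrt(13)/3}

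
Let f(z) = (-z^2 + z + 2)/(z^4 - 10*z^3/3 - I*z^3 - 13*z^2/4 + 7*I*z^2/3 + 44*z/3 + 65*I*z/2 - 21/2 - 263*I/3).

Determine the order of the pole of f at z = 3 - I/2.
2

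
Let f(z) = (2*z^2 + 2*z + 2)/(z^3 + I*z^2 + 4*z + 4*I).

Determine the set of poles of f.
The singularities of f are the zeros of the denominator. Factoring,
  z^3 + I*z^2 + 4*z + 4*I = (z - 2*I)*(z + 2*I)*(z + I)
so the candidates are z = 2*I, z = -2*I, z = -I.

Check the numerator P(z) = 2*z^2 + 2*z + 2 at each one:
  P(2*I) = -6 + 4*I ≠ 0, so z = 2*I is a (simple) pole.
  P(-2*I) = -6 - 4*I ≠ 0, so z = -2*I is a (simple) pole.
  P(-I) = -2*I ≠ 0, so z = -I is a (simple) pole.

Poles of f: {-2*I, -I, 2*I}

Final answer: {-2*I, -I, 2*I}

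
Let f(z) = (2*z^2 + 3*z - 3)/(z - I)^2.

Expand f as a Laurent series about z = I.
Put w = z - (I), i.e. z = w + I. The denominator is w^2, so it suffices to rewrite the numerator in powers of w.

P(z) = 2*z^2 + 3*z - 3
P(w + I) = -5 + 3*I + (3 + 4*I)*w + 2*w^2

Dividing each term by w^2:
  f = (-5 + 3*I)/w^2 + (3 + 4*I)/w + 2

Substituting back w = z - I:
  f(z) = (-5 + 3*I)/(z - I)^2 + (3 + 4*I)/(z - I) + 2

The series is finite because the numerator is a polynomial; the negative powers form the principal part, and the coefficient of 1/(z - I) gives Res(f, I) = 3 + 4*I.

Final answer: (-5 + 3*I)/(z - I)^2 + (3 + 4*I)/(z - I) + 2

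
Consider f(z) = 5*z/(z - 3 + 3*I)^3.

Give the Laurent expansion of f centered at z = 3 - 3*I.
Put w = z - (3 - 3*I), i.e. z = w + 3 - 3*I. The denominator is w^3, so it suffices to rewrite the numerator in powers of w.

P(z) = 5*z
P(w + 3 - 3*I) = 15 - 15*I + 5*w

Dividing each term by w^3:
  f = (15 - 15*I)/w^3 + 5/w^2

Substituting back w = z - 3 + 3*I:
  f(z) = (15 - 15*I)/(z - 3 + 3*I)^3 + 5/(z - 3 + 3*I)^2

The series is finite because the numerator is a polynomial; the negative powers form the principal part.

Final answer: (15 - 15*I)/(z - 3 + 3*I)^3 + 5/(z - 3 + 3*I)^2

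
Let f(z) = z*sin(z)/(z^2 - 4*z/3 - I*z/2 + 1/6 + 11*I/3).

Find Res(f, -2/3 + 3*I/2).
Write f(z) = P(z)/Q(z) with P(z) = z*sin(z) and Q(z) = z^2 - 4*z/3 - I*z/2 + 1/6 + 11*I/3.
The denominator factors as Q(z) = (z + 2/3 - 3*I/2)*(z - 2 + I), so z = -2/3 + 3*I/2 is a simple zero of Q and P is analytic there; z = -2/3 + 3*I/2 is therefore a simple pole and
  Res(f, z₀) = P(z₀)/Q'(z₀).

Q'(z) = 2*z - 4/3 - I/2, so Q'(-2/3 + 3*I/2) = -8/3 + 5*I/2.
P(-2/3 + 3*I/2) = (2/3 - 3*I/2)*sin(2/3 - 3*I/2).

Res(f, -2/3 + 3*I/2) = ((2/3 - 3*I/2)*sin(2/3 - 3*I/2))/(-8/3 + 5*I/2) = (-199/481 + 84*I/481)*sin(2/3 - 3*I/2)

Final answer: (-199/481 + 84*I/481)*sin(2/3 - 3*I/2)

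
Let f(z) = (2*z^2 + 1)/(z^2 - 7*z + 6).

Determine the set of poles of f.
The singularities of f are the zeros of the denominator. Factoring,
  z^2 - 7*z + 6 = (z - 1)*(z - 6)
so the candidates are z = 1, z = 6.

Check the numerator P(z) = 2*z^2 + 1 at each one:
  P(1) = 3 ≠ 0, so z = 1 is a (simple) pole.
  P(6) = 73 ≠ 0, so z = 6 is a (simple) pole.

Poles of f: {1, 6}

Final answer: {1, 6}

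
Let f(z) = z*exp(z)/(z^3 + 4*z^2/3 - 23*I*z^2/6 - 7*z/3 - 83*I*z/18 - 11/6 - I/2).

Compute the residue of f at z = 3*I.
Write f(z) = P(z)/Q(z) with P(z) = z*exp(z) and Q(z) = z^3 + 4*z^2/3 - 23*I*z^2/6 - 7*z/3 - 83*I*z/18 - 11/6 - I/2.
The denominator factors as Q(z) = (z - 3*I)*(z + 1/3 - I/2)*(z + 1 - I/3), so z = 3*I is a simple zero of Q and P is analytic there; z = 3*I is therefore a simple pole and
  Res(f, z₀) = P(z₀)/Q'(z₀).

Q'(z) = 3*z^2 + 8*z/3 - 23*I*z/3 - 7/3 - 83*I/18, so Q'(3*I) = -19/3 + 61*I/18.
P(3*I) = 3*I*exp(3*I).

Res(f, 3*I) = (3*I*exp(3*I))/(-19/3 + 61*I/18) = (3294/16717 - 6156*I/16717)*exp(3*I)

Final answer: (3294/16717 - 6156*I/16717)*exp(3*I)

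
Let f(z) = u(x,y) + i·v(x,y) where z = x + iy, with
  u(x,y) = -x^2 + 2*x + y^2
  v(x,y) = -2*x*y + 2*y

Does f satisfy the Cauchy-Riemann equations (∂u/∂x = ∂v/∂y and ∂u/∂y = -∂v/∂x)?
∂u/∂x = 2 - 2*x
∂v/∂y = 2 - 2*x
∂u/∂y = 2*y
∂v/∂x = -2*y
∂u/∂x = ∂v/∂y and ∂u/∂y = -∂v/∂x hold identically; f is analytic.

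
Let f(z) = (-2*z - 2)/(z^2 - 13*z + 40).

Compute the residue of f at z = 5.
Write f(z) = P(z)/Q(z) with P(z) = -2*z - 2 and Q(z) = z^2 - 13*z + 40.
The denominator factors as Q(z) = (z - 5)*(z - 8), so z = 5 is a simple zero of Q and P is analytic there; z = 5 is therefore a simple pole and
  Res(f, z₀) = P(z₀)/Q'(z₀).

Q'(z) = 2*z - 13, so Q'(5) = -3.
P(5) = -12.

Res(f, 5) = (-12)/(-3) = 4

Final answer: 4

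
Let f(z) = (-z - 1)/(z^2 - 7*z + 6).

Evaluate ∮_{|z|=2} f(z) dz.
By the residue theorem, ∮_C f(z) dz = 2πi · (sum of the residues of f at the poles inside |z| = 2).

The denominator factors as (z - 6)*(z - 1), so the singularities of f are simple poles at z = 6, z = 1.
  |6|² = 36 > 4 = 2², so this pole is outside the contour.
  |1|² = 1 < 4 = 2², so this pole is inside the contour.

With P(z) = -z - 1 and Q(z) = z^2 - 7*z + 6, each pole is simple, so Res(f, z₀) = P(z₀)/Q'(z₀) with Q'(z) = 2*z - 7.
  Res(f, 1) = P(1)/Q'(1) = (-2)/(-5) = 2/5

∮_C f(z) dz = 2πi · (2/5) = 4*I*pi/5

Final answer: 4*I*pi/5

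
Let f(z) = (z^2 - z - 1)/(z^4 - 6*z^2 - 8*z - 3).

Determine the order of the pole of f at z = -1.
Factor the denominator:
  z^4 - 6*z^2 - 8*z - 3 = (z + 1)^3*(z - 3)

The numerator P(z) = z^2 - z - 1 has P(-1) = 1 ≠ 0, so no factor of (z + 1) cancels.
Near z = -1 we can therefore write f(z) = g(z)/(z + 1)^3 with g analytic at -1 and g(-1) ≠ 0 (g is the numerator divided by the remaining denominator factors).

Hence z = -1 is a pole of order 3.

Final answer: 3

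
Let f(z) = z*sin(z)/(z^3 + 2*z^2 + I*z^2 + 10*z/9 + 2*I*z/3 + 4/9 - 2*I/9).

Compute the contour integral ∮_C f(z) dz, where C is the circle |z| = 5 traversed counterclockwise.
By the residue theorem, ∮_C f(z) dz = 2πi · (sum of the residues of f at the poles inside |z| = 5).

The denominator factors as (z + 1 + I/3)*(z + 1 + I)*(z - I/3), so the singularities of f are simple poles at z = -1 - I/3, z = -1 - I, z = I/3.
  |-1 - I/3|² = 10/9 < 25 = 5², so this pole is inside the contour.
  |-1 - I|² = 2 < 25 = 5², so this pole is inside the contour.
  |I/3|² = 1/9 < 25 = 5², so this pole is inside the contour.

With P(z) = z*sin(z) and Q(z) = z^3 + 2*z^2 + I*z^2 + 10*z/9 + 2*I*z/3 + 4/9 - 2*I/9, each pole is simple, so Res(f, z₀) = P(z₀)/Q'(z₀) with Q'(z) = 3*z^2 + 4*z + 2*I*z + 10/9 + 2*I/3.
  Res(f, -1 - I/3) = P(-1 - I/3)/Q'(-1 - I/3) = ((1 + I/3)*sin(1 + I/3))/(4/9 - 2*I/3) = (9/26 + 33*I/26)*sin(1 + I/3)
  Res(f, -1 - I) = P(-1 - I)/Q'(-1 - I) = ((1 + I)*sin(1 + I))/(-8/9 + 2*I/3) = (-9/50 - 63*I/50)*sin(1 + I)
  Res(f, I/3) = P(I/3)/Q'(I/3) = (-sinh(1/3)/3)/(1/9 + 2*I) = (-3/325 + 54*I/325)*sinh(1/3)

Sum of residues inside C: (-9/50 - 63*I/50)*sin(1 + I) + (-3/325 + 54*I/325)*sinh(1/3) + (9/26 + 33*I/26)*sin(1 + I/3)
∮_C f(z) dz = 2πi · ((-9/50 - 63*I/50)*sin(1 + I) + (-3/325 + 54*I/325)*sinh(1/3) + (9/26 + 33*I/26)*sin(1 + I/3)) = pi*(-108/325 - 6*I/325)*sinh(1/3) + pi*(-33/13 + 9*I/13)*sin(1 + I/3) + pi*(63/25 - 9*I/25)*sin(1 + I)

Final answer: pi*(-108/325 - 6*I/325)*sinh(1/3) + pi*(-33/13 + 9*I/13)*sin(1 + I/3) + pi*(63/25 - 9*I/25)*sin(1 + I)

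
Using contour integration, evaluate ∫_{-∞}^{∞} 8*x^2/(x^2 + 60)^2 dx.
2*sqrt(15)*pi/15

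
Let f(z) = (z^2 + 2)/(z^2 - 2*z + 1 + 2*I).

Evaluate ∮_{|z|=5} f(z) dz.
4*I*pi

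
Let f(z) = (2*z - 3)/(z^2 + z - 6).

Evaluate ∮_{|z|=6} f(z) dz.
By the residue theorem, ∮_C f(z) dz = 2πi · (sum of the residues of f at the poles inside |z| = 6).

The denominator factors as (z + 3)*(z - 2), so the singularities of f are simple poles at z = -3, z = 2.
  |-3|² = 9 < 36 = 6², so this pole is inside the contour.
  |2|² = 4 < 36 = 6², so this pole is inside the contour.

With P(z) = 2*z - 3 and Q(z) = z^2 + z - 6, each pole is simple, so Res(f, z₀) = P(z₀)/Q'(z₀) with Q'(z) = 2*z + 1.
  Res(f, -3) = P(-3)/Q'(-3) = (-9)/(-5) = 9/5
  Res(f, 2) = P(2)/Q'(2) = (1)/(5) = 1/5

Sum of residues inside C: 2
∮_C f(z) dz = 2πi · (2) = 4*I*pi

Final answer: 4*I*pi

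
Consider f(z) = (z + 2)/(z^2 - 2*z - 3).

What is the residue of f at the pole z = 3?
Write f(z) = P(z)/Q(z) with P(z) = z + 2 and Q(z) = z^2 - 2*z - 3.
The denominator factors as Q(z) = (z - 3)*(z + 1), so z = 3 is a simple zero of Q and P is analytic there; z = 3 is therefore a simple pole and
  Res(f, z₀) = P(z₀)/Q'(z₀).

Q'(z) = 2*z - 2, so Q'(3) = 4.
P(3) = 5.

Res(f, 3) = (5)/(4) = 5/4

Final answer: 5/4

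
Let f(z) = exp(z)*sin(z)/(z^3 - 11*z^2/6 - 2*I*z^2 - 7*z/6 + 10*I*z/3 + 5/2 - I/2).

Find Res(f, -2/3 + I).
Write f(z) = P(z)/Q(z) with P(z) = exp(z)*sin(z) and Q(z) = z^3 - 11*z^2/6 - 2*I*z^2 - 7*z/6 + 10*I*z/3 + 5/2 - I/2.
The denominator factors as Q(z) = (z - 1 - I)*(z + 2/3 - I)*(z - 3/2), so z = -2/3 + I is a simple zero of Q and P is analytic there; z = -2/3 + I is therefore a simple pole and
  Res(f, z₀) = P(z₀)/Q'(z₀).

Q'(z) = 3*z^2 - 11*z/3 - 4*I*z - 7/6 + 10*I/3, so Q'(-2/3 + I) = 65/18 - 5*I/3.
P(-2/3 + I) = -exp(-2/3 + I)*sin(2/3 - I).

Res(f, -2/3 + I) = (-exp(-2/3 + I)*sin(2/3 - I))/(65/18 - 5*I/3) = (-234/1025 - 108*I/1025)*exp(-2/3 + I)*sin(2/3 - I)

Final answer: (-234/1025 - 108*I/1025)*exp(-2/3 + I)*sin(2/3 - I)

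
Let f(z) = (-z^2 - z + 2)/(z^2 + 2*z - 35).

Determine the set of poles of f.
The singularities of f are the zeros of the denominator. Factoring,
  z^2 + 2*z - 35 = (z + 7)*(z - 5)
so the candidates are z = -7, z = 5.

Check the numerator P(z) = -z^2 - z + 2 at each one:
  P(-7) = -40 ≠ 0, so z = -7 is a (simple) pole.
  P(5) = -28 ≠ 0, so z = 5 is a (simple) pole.

Poles of f: {-7, 5}

Final answer: {-7, 5}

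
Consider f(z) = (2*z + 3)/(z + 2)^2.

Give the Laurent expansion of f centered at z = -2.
Put w = z - (-2), i.e. z = w - 2. The denominator is w^2, so it suffices to rewrite the numerator in powers of w.

P(z) = 2*z + 3
P(w - 2) = -1 + 2*w

Dividing each term by w^2:
  f = -1/w^2 + 2/w

Substituting back w = z + 2:
  f(z) = -1/(z + 2)^2 + 2/(z + 2)

The series is finite because the numerator is a polynomial; the negative powers form the principal part, and the coefficient of 1/(z + 2) gives Res(f, -2) = 2.

Final answer: -1/(z + 2)^2 + 2/(z + 2)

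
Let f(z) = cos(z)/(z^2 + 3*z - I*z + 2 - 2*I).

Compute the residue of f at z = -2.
(-1/2 + I/2)*cos(2)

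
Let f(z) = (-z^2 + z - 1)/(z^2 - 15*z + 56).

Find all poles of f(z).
The singularities of f are the zeros of the denominator. Factoring,
  z^2 - 15*z + 56 = (z - 8)*(z - 7)
so the candidates are z = 8, z = 7.

Check the numerator P(z) = -z^2 + z - 1 at each one:
  P(8) = -57 ≠ 0, so z = 8 is a (simple) pole.
  P(7) = -43 ≠ 0, so z = 7 is a (simple) pole.

Poles of f: {7, 8}

Final answer: {7, 8}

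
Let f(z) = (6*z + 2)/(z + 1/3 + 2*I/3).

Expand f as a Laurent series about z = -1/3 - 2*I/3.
Put w = z - (-1/3 - 2*I/3), i.e. z = w - 1/3 - 2*I/3. The denominator is w, so it suffices to rewrite the numerator in powers of w.

P(z) = 6*z + 2
P(w - 1/3 - 2*I/3) = -4*I + 6*w

Dividing each term by w:
  f = -4*I/w + 6

Substituting back w = z + 1/3 + 2*I/3:
  f(z) = -4*I/(z + 1/3 + 2*I/3) + 6

The series is finite because the numerator is a polynomial; the negative powers form the principal part, and the coefficient of 1/(z + 1/3 + 2*I/3) gives Res(f, -1/3 - 2*I/3) = -4*I.

Final answer: -4*I/(z + 1/3 + 2*I/3) + 6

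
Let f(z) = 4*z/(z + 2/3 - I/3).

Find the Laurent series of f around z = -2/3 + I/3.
Put w = z - (-2/3 + I/3), i.e. z = w - 2/3 + I/3. The denominator is w, so it suffices to rewrite the numerator in powers of w.

P(z) = 4*z
P(w - 2/3 + I/3) = -8/3 + 4*I/3 + 4*w

Dividing each term by w:
  f = (-8/3 + 4*I/3)/w + 4

Substituting back w = z + 2/3 - I/3:
  f(z) = (-8/3 + 4*I/3)/(z + 2/3 - I/3) + 4

The series is finite because the numerator is a polynomial; the negative powers form the principal part, and the coefficient of 1/(z + 2/3 - I/3) gives Res(f, -2/3 + I/3) = -8/3 + 4*I/3.

Final answer: (-8/3 + 4*I/3)/(z + 2/3 - I/3) + 4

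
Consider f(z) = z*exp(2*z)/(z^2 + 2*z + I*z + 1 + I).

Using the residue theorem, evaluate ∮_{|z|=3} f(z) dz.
By the residue theorem, ∮_C f(z) dz = 2πi · (sum of the residues of f at the poles inside |z| = 3).

The denominator factors as (z + 1)*(z + 1 + I), so the singularities of f are simple poles at z = -1, z = -1 - I.
  |-1|² = 1 < 9 = 3², so this pole is inside the contour.
  |-1 - I|² = 2 < 9 = 3², so this pole is inside the contour.

With P(z) = z*exp(2*z) and Q(z) = z^2 + 2*z + I*z + 1 + I, each pole is simple, so Res(f, z₀) = P(z₀)/Q'(z₀) with Q'(z) = 2*z + 2 + I.
  Res(f, -1) = P(-1)/Q'(-1) = (-exp(-2))/(I) = I*exp(-2)
  Res(f, -1 - I) = P(-1 - I)/Q'(-1 - I) = ((-1 - I)*exp(-2 - 2*I))/(-I) = (1 - I)*exp(-2 - 2*I)

Sum of residues inside C: (1 - I)*exp(-2 - 2*I) + I*exp(-2)
∮_C f(z) dz = 2πi · ((1 - I)*exp(-2 - 2*I) + I*exp(-2)) = -2*pi*exp(-2) + pi*(2 + 2*I)*exp(-2 - 2*I)

Final answer: -2*pi*exp(-2) + pi*(2 + 2*I)*exp(-2 - 2*I)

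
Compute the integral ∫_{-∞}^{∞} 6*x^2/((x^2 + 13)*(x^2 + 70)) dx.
2*pi*(-sqrt(13) + sqrt(70))/19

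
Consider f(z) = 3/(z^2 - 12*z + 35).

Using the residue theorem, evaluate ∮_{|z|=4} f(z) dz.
By the residue theorem, ∮_C f(z) dz = 2πi · (sum of the residues of f at the poles inside |z| = 4).

The denominator factors as (z - 7)*(z - 5), so the singularities of f are simple poles at z = 7, z = 5.
  |7|² = 49 > 16 = 4², so this pole is outside the contour.
  |5|² = 25 > 16 = 4², so this pole is outside the contour.

No pole lies inside the contour, so f is analytic on and inside C and the integral is 0 (Cauchy's theorem).

Final answer: 0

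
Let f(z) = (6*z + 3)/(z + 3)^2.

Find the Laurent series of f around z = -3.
Put w = z - (-3), i.e. z = w - 3. The denominator is w^2, so it suffices to rewrite the numerator in powers of w.

P(z) = 6*z + 3
P(w - 3) = -15 + 6*w

Dividing each term by w^2:
  f = -15/w^2 + 6/w

Substituting back w = z + 3:
  f(z) = -15/(z + 3)^2 + 6/(z + 3)

The series is finite because the numerator is a polynomial; the negative powers form the principal part, and the coefficient of 1/(z + 3) gives Res(f, -3) = 6.

Final answer: -15/(z + 3)^2 + 6/(z + 3)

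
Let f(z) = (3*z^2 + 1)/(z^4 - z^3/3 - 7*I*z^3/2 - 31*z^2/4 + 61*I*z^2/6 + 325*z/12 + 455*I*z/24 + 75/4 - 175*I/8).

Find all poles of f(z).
The singularities of f are the zeros of the denominator. Factoring,
  z^4 - z^3/3 - 7*I*z^3/2 - 31*z^2/4 + 61*I*z^2/6 + 325*z/12 + 455*I*z/24 + 75/4 - 175*I/8 = (z + 1 - 2*I)*(z - 1/3 - 3*I/2)*(z + 2 - 3*I/2)*(z - 3 + 3*I/2)
so the candidates are z = -1 + 2*I, z = 1/3 + 3*I/2, z = -2 + 3*I/2, z = 3 - 3*I/2.

Check the numerator P(z) = 3*z^2 + 1 at each one:
  P(-1 + 2*I) = -8 - 12*I ≠ 0, so z = -1 + 2*I is a (simple) pole.
  P(1/3 + 3*I/2) = -65/12 + 3*I ≠ 0, so z = 1/3 + 3*I/2 is a (simple) pole.
  P(-2 + 3*I/2) = 25/4 - 18*I ≠ 0, so z = -2 + 3*I/2 is a (simple) pole.
  P(3 - 3*I/2) = 85/4 - 27*I ≠ 0, so z = 3 - 3*I/2 is a (simple) pole.

Poles of f: {-2 + 3*I/2, -1 + 2*I, 1/3 + 3*I/2, 3 - 3*I/2}

Final answer: {-2 + 3*I/2, -1 + 2*I, 1/3 + 3*I/2, 3 - 3*I/2}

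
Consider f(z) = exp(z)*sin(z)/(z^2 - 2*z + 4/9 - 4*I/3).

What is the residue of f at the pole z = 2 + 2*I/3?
Write f(z) = P(z)/Q(z) with P(z) = exp(z)*sin(z) and Q(z) = z^2 - 2*z + 4/9 - 4*I/3.
The denominator factors as Q(z) = (z - 2 - 2*I/3)*(z + 2*I/3), so z = 2 + 2*I/3 is a simple zero of Q and P is analytic there; z = 2 + 2*I/3 is therefore a simple pole and
  Res(f, z₀) = P(z₀)/Q'(z₀).

Q'(z) = 2*z - 2, so Q'(2 + 2*I/3) = 2 + 4*I/3.
P(2 + 2*I/3) = exp(2 + 2*I/3)*sin(2 + 2*I/3).

Res(f, 2 + 2*I/3) = (exp(2 + 2*I/3)*sin(2 + 2*I/3))/(2 + 4*I/3) = (9/26 - 3*I/13)*exp(2 + 2*I/3)*sin(2 + 2*I/3)

Final answer: (9/26 - 3*I/13)*exp(2 + 2*I/3)*sin(2 + 2*I/3)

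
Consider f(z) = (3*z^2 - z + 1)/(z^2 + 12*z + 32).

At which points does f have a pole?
{-8, -4}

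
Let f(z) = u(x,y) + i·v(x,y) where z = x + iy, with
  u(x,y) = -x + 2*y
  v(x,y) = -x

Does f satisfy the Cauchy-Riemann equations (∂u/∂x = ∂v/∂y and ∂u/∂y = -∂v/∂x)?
∂u/∂x = -1
∂v/∂y = 0
∂u/∂y = 2
∂v/∂x = -1
∂u/∂x ≠ ∂v/∂y and ∂u/∂y ≠ -∂v/∂x; the Cauchy-Riemann equations are not satisfied, so f is not analytic.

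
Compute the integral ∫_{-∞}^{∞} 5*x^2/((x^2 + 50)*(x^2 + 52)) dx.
5*pi*(-5*sqrt(2) + 2*sqrt(13))/2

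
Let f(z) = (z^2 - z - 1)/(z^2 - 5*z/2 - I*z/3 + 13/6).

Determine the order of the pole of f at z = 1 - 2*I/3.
Factor the denominator:
  z^2 - 5*z/2 - I*z/3 + 13/6 = (z - 1 + 2*I/3)*(z - 3/2 - I)

The numerator P(z) = z^2 - z - 1 has P(1 - 2*I/3) = -13/9 - 2*I/3 ≠ 0, so no factor of (z - 1 + 2*I/3) cancels.
Near z = 1 - 2*I/3 we can therefore write f(z) = g(z)/(z - 1 + 2*I/3) with g analytic at 1 - 2*I/3 and g(1 - 2*I/3) ≠ 0 (g is the numerator divided by the remaining denominator factors).

Hence z = 1 - 2*I/3 is a pole of order 1.

Final answer: 1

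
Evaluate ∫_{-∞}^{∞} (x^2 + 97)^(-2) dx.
Let f(z) = (z^2 + 97)^(-2). The denominator has no real zeros and deg Q - deg P = 4 ≥ 2, so the integral of f over the upper semicircle |z| = R tends to 0 as R → ∞. Closing the contour in the upper half-plane,
  ∫_{-∞}^{∞} f(x) dx = 2πi · Σ Res(f, z_k)  over the poles with Im z_k > 0.

Zeros of the denominator: z^2 + 97 = 0 gives z = ±sqrt(97)*I.
Upper half-plane: z = sqrt(97)*I (a pole of order 2).

Write f(z) = g(z)/(z - sqrt(97)*I)^2 with g(z) = (z + sqrt(97)*I)^(-2). For a double pole, Res(f, z₀) = g'(z₀):
  g'(z) = -2/(z + sqrt(97)*I)^3
  Res(f, sqrt(97)*I) = g'(sqrt(97)*I) = -sqrt(97)*I/37636

∫_{-∞}^{∞} f(x) dx = 2πi · (-sqrt(97)*I/37636) = sqrt(97)*pi/18818

Final answer: sqrt(97)*pi/18818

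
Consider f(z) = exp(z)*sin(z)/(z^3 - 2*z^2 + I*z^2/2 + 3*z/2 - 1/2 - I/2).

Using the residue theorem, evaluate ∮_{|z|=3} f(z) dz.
By the residue theorem, ∮_C f(z) dz = 2πi · (sum of the residues of f at the poles inside |z| = 3).

The denominator factors as (z - 1)*(z - 1 + I)*(z - I/2), so the singularities of f are simple poles at z = 1, z = 1 - I, z = I/2.
  |1|² = 1 < 9 = 3², so this pole is inside the contour.
  |1 - I|² = 2 < 9 = 3², so this pole is inside the contour.
  |I/2|² = 1/4 < 9 = 3², so this pole is inside the contour.

With P(z) = exp(z)*sin(z) and Q(z) = z^3 - 2*z^2 + I*z^2/2 + 3*z/2 - 1/2 - I/2, each pole is simple, so Res(f, z₀) = P(z₀)/Q'(z₀) with Q'(z) = 3*z^2 - 4*z + I*z + 3/2.
  Res(f, 1) = P(1)/Q'(1) = (exp(1)*sin(1))/(1/2 + I) = exp(1)*(2/5 - 4*I/5)*sin(1)
  Res(f, 1 - I) = P(1 - I)/Q'(1 - I) = (exp(1 - I)*sin(1 - I))/(-3/2 - I) = (-6/13 + 4*I/13)*exp(1 - I)*sin(1 - I)
  Res(f, I/2) = P(I/2)/Q'(I/2) = (I*exp(I/2)*sinh(1/2))/(1/4 - 2*I) = (-32/65 + 4*I/65)*exp(I/2)*sinh(1/2)

Sum of residues inside C: exp(1)*(2/5 - 4*I/5)*sin(1) + (-32/65 + 4*I/65)*exp(I/2)*sinh(1/2) + (-6/13 + 4*I/13)*exp(1 - I)*sin(1 - I)
∮_C f(z) dz = 2πi · (exp(1)*(2/5 - 4*I/5)*sin(1) + (-32/65 + 4*I/65)*exp(I/2)*sinh(1/2) + (-6/13 + 4*I/13)*exp(1 - I)*sin(1 - I)) = pi*(-8/65 - 64*I/65)*exp(I/2)*sinh(1/2) + exp(1)*pi*(8/5 + 4*I/5)*sin(1) + pi*(-8/13 - 12*I/13)*exp(1 - I)*sin(1 - I)

Final answer: pi*(-8/65 - 64*I/65)*exp(I/2)*sinh(1/2) + exp(1)*pi*(8/5 + 4*I/5)*sin(1) + pi*(-8/13 - 12*I/13)*exp(1 - I)*sin(1 - I)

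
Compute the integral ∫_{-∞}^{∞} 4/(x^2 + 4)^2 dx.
Let f(z) = 4/(z^2 + 4)^2. The denominator has no real zeros and deg Q - deg P = 4 ≥ 2, so the integral of f over the upper semicircle |z| = R tends to 0 as R → ∞. Closing the contour in the upper half-plane,
  ∫_{-∞}^{∞} f(x) dx = 2πi · Σ Res(f, z_k)  over the poles with Im z_k > 0.

Zeros of the denominator: z^2 + 4 = 0 gives z = ±2*I.
Upper half-plane: z = 2*I (a pole of order 2).

Write f(z) = g(z)/(z - 2*I)^2 with g(z) = 4/(z + 2*I)^2. For a double pole, Res(f, z₀) = g'(z₀):
  g'(z) = -8/(z + 2*I)^3
  Res(f, 2*I) = g'(2*I) = -I/8

∫_{-∞}^{∞} f(x) dx = 2πi · (-I/8) = pi/4

Final answer: pi/4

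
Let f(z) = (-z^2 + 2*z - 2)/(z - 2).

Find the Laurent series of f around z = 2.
Put w = z - (2), i.e. z = w + 2. The denominator is w, so it suffices to rewrite the numerator in powers of w.

P(z) = -z^2 + 2*z - 2
P(w + 2) = -2 - 2*w - w^2

Dividing each term by w:
  f = -2/w - 2 - w

Substituting back w = z - 2:
  f(z) = -2/(z - 2) - 2 - (z - 2)

The series is finite because the numerator is a polynomial; the negative powers form the principal part, and the coefficient of 1/(z - 2) gives Res(f, 2) = -2.

Final answer: -2/(z - 2) - 2 - (z - 2)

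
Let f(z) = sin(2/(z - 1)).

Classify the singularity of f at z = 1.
Let u = z - 1. Then
  sin(2/u) = Σ_{k≥0} (-1)^k (2)^(2k+1)/((2k+1)!·u^(2k+1)) = 2/u - 4/(3*u^3) + 4/(15*u^5) + ...
which has infinitely many negative powers of u, so sin(2/(z - 1)) has an essential singularity at z = 1.
So the singularity is essential.

Final answer: essential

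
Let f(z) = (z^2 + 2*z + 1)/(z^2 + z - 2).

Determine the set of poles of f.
{-2, 1}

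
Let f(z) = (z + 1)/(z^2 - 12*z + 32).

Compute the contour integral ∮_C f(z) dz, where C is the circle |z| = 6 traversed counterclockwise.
-5*I*pi/2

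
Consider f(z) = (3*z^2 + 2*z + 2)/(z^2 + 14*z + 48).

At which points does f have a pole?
{-8, -6}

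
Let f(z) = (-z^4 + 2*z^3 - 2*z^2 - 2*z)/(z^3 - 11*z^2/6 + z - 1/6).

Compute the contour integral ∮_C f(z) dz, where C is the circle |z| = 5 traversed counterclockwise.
-25*I*pi/18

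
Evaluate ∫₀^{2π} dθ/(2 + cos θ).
Let J = ∫₀^{2π} dθ/(2 + cos θ).
Put z = e^{iθ}: then cos θ = (z + 1/z)/2, dθ = dz/(iz), and z runs once counterclockwise around |z| = 1:
  J = ∮_{|z|=1} 1/(2 + (z + 1/z)/2) · dz/(iz) = (2/i) ∮_{|z|=1} dz/(z^2 + 4*z + 1).
The roots of z^2 + 4*z + 1 are z = (-2 ± sqrt(2^2 - 1^2)), with sqrt(3) = sqrt(3); their product is 1, so only z₊ = -2 + sqrt(3) lies inside the unit circle (z₋ = -2 - sqrt(3) lies outside).
z₊ is a simple zero of q(z) = z^2 + 4*z + 1, so Res(1/q, z₊) = 1/q'(z₊) with q'(z) = 2*z + 4; and q'(z₊) = (z₊ - z₋) = 2*sqrt(3).
Therefore J = (2/i) · 2πi · 1/(2*sqrt(3)) = 2*pi/(sqrt(3)) = 2*sqrt(3)*pi/3

Final answer: 2*sqrt(3)*pi/3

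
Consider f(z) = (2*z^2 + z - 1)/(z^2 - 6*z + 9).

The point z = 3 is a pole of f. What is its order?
2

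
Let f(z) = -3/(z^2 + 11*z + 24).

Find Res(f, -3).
Write f(z) = P(z)/Q(z) with P(z) = -3 and Q(z) = z^2 + 11*z + 24.
The denominator factors as Q(z) = (z + 8)*(z + 3), so z = -3 is a simple zero of Q and P is analytic there; z = -3 is therefore a simple pole and
  Res(f, z₀) = P(z₀)/Q'(z₀).

Q'(z) = 2*z + 11, so Q'(-3) = 5.
P(-3) = -3.

Res(f, -3) = (-3)/(5) = -3/5

Final answer: -3/5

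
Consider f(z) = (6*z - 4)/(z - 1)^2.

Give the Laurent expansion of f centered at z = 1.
Put w = z - (1), i.e. z = w + 1. The denominator is w^2, so it suffices to rewrite the numerator in powers of w.

P(z) = 6*z - 4
P(w + 1) = 2 + 6*w

Dividing each term by w^2:
  f = 2/w^2 + 6/w

Substituting back w = z - 1:
  f(z) = 2/(z - 1)^2 + 6/(z - 1)

The series is finite because the numerator is a polynomial; the negative powers form the principal part, and the coefficient of 1/(z - 1) gives Res(f, 1) = 6.

Final answer: 2/(z - 1)^2 + 6/(z - 1)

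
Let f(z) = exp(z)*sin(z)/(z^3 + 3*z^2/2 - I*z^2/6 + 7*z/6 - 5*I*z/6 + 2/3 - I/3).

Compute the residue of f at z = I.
(39/125 - 27*I/125)*exp(I)*sinh(1)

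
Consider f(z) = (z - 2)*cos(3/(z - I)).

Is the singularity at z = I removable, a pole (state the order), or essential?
essential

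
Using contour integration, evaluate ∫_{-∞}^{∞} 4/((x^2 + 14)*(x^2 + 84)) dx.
Let f(z) = 4/((z^2 + 14)*(z^2 + 84)). The denominator has no real zeros and deg Q - deg P = 4 ≥ 2, so the integral of f over the upper semicircle |z| = R tends to 0 as R → ∞. Closing the contour in the upper half-plane,
  ∫_{-∞}^{∞} f(x) dx = 2πi · Σ Res(f, z_k)  over the poles with Im z_k > 0.

Zeros of the denominator: z^2 + 14 = 0 gives z = ±sqrt(14)*I; z^2 + 84 = 0 gives z = ±2*sqrt(21)*I.
Upper half-plane: z = sqrt(14)*I, z = 2*sqrt(21)*I (simple).

Each pole is a simple zero of Q(z) = z^4 + 98*z^2 + 1176, so Res(f, z₀) = P(z₀)/Q'(z₀) with P(z) = 4, Q'(z) = 4*z^3 + 196*z:
  Res(f, sqrt(14)*I) = (4)/(140*sqrt(14)*I) = -sqrt(14)*I/490
  Res(f, 2*sqrt(21)*I) = (4)/(-280*sqrt(21)*I) = sqrt(21)*I/1470

Sum of residues: I*(-3*sqrt(14) + sqrt(21))/1470
∫_{-∞}^{∞} f(x) dx = 2πi · (I*(-3*sqrt(14) + sqrt(21))/1470) = pi*(-sqrt(21) + 3*sqrt(14))/735

Final answer: pi*(-sqrt(21) + 3*sqrt(14))/735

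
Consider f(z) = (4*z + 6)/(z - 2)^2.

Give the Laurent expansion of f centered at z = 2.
14/(z - 2)^2 + 4/(z - 2)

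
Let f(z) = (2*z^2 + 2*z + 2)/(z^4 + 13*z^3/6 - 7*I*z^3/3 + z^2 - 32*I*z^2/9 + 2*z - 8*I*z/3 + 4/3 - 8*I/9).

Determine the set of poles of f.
The singularities of f are the zeros of the denominator. Factoring,
  z^4 + 13*z^3/6 - 7*I*z^3/3 + z^2 - 32*I*z^2/9 + 2*z - 8*I*z/3 + 4/3 - 8*I/9 = (z + 2*I/3)*(z + 3/2 - I)*(z - 2*I)*(z + 2/3)
so the candidates are z = -2*I/3, z = -3/2 + I, z = 2*I, z = -2/3.

Check the numerator P(z) = 2*z^2 + 2*z + 2 at each one:
  P(-2*I/3) = 10/9 - 4*I/3 ≠ 0, so z = -2*I/3 is a (simple) pole.
  P(-3/2 + I) = 3/2 - 4*I ≠ 0, so z = -3/2 + I is a (simple) pole.
  P(2*I) = -6 + 4*I ≠ 0, so z = 2*I is a (simple) pole.
  P(-2/3) = 14/9 ≠ 0, so z = -2/3 is a (simple) pole.

Poles of f: {-3/2 + I, -2/3, -2*I/3, 2*I}

Final answer: {-3/2 + I, -2/3, -2*I/3, 2*I}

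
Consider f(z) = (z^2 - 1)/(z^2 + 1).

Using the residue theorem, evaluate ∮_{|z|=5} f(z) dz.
By the residue theorem, ∮_C f(z) dz = 2πi · (sum of the residues of f at the poles inside |z| = 5).

The denominator factors as (z - I)*(z + I), so the singularities of f are simple poles at z = I, z = -I.
  |I|² = 1 < 25 = 5², so this pole is inside the contour.
  |-I|² = 1 < 25 = 5², so this pole is inside the contour.

With P(z) = z^2 - 1 and Q(z) = z^2 + 1, each pole is simple, so Res(f, z₀) = P(z₀)/Q'(z₀) with Q'(z) = 2*z.
  Res(f, I) = P(I)/Q'(I) = (-2)/(2*I) = I
  Res(f, -I) = P(-I)/Q'(-I) = (-2)/(-2*I) = -I

Sum of residues inside C: 0
∮_C f(z) dz = 2πi · (0) = 0

Final answer: 0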